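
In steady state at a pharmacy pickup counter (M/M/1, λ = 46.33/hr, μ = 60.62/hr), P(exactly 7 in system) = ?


ρ = 46.33/60.62 = 0.7643
P_n = (1−ρ)·ρ^n = (1 − 0.7643)·0.7643^7 = 0.2357·0.152309 = 0.035904

Final: 0.035904


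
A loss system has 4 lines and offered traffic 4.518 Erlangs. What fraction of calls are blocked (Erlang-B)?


B(c,a) = (a^c/c!) / Σ_{k=0}^{c} a^k/k!
a^4/4! = 17.360957
Σ terms (k=0..4): 1.00000 + 4.51800 + 10.20616 + 15.37048 + 17.36096 = 48.455599
B = 17.360957/48.455599 = 0.358286

Final: 0.358286


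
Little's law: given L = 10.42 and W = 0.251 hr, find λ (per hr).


λ = L/W = 10.42/0.251 = 41.5139 /hr

Final: 41.5139 /hr


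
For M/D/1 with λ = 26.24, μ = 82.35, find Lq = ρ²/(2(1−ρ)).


ρ = 26.24/82.35 = 0.3186
M/D/1: Lq = ρ²/(2(1−ρ)) = 0.1015/(2·0.6814) = 0.07451

Final: 0.07451


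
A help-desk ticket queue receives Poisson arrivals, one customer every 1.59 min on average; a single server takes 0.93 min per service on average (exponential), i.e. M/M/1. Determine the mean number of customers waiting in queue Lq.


λ = 60/1.59 = 37.7358 /hr
μ = 60/0.93 = 64.5161 /hr
ρ = λ/μ = 37.7358/64.5161 = 0.5849
Lq = ρ²/(1−ρ) = 0.3421/0.4151 = 0.8242

Final: 0.8242


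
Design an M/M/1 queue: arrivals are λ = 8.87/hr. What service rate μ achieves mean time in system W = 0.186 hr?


W = 1/(μ−λ) ⇒ μ − λ = 1/W = 1/0.186 = 5.3763
μ = λ + 1/W = 8.87 + 5.3763 = 14.2463 per hr

Final: 14.2463 /hr


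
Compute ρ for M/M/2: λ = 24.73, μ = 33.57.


ρ = λ/(cμ) = 24.73/(2·33.57) = 24.73/67.14 = 0.3683

Final: 0.3683


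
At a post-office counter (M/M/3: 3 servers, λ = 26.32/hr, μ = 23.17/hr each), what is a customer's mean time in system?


a = 1.1360; ρ = 0.3787; P₀ = 0.315028
Lq = P₀·a^c·ρ/(c!(1−ρ)²) = 0.07548
Wq = Lq/λ = 0.07548/26.32 = 0.002868 hr
W = Wq + 1/μ = 0.002868 + 0.04316 = 0.04603 hr

Final: 0.04603 hr


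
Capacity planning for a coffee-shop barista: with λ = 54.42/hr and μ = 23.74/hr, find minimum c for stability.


Stability requires cμ > λ ⇔ c > λ/μ.
λ/μ = 54.42/23.74 = 2.2923
Minimum integer c = ⌊2.2923⌋ + 1 = 3
Check: 3·23.74 = 71.22 > 54.42, while 2·23.74 = 47.48 ≤ 54.42

Final: 3 servers


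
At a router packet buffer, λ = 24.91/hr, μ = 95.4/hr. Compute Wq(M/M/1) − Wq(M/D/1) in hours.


ρ = 24.91/95.4 = 0.2611
Wq(M/M/1) = ρ/(μ−λ) = 0.2611/70.49 = 0.003704 hr
Wq(M/D/1) = ρ/(2(μ−λ)) = 0.001852 hr
Savings = 0.003704 − 0.001852 = 0.001852 hr

Final: 0.001852 hr


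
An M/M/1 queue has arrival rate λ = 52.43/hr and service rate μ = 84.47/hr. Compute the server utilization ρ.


ρ = λ/μ = 52.43/84.47 = 0.6207

Final: 0.6207


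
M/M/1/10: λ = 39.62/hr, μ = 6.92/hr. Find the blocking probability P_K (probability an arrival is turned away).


ρ = λ/μ = 39.62/6.92 = 5.7254
P_K = (1−ρ)ρ^K/(1−ρ^(K+1)) = (-4.7254·37851558.640607)/(1 − 216716582.852726)
= -178865024.212118/-216716581.852726 = 0.825341

Final: 0.825341


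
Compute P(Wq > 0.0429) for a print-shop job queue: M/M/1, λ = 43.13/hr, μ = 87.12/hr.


ρ = 43.13/87.12 = 0.4951
P(Wq > t) = ρ·e^{−(μ−λ)t} = 0.4951·e^{−1.8872}
= 0.4951·0.151500 = 0.075002

Final: 0.075002


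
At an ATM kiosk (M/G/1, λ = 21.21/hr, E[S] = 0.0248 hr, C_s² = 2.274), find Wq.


ρ = λ·E[S] = 21.21·0.0248 = 0.5260
E[S²] = E[S]²(1+C_s²) = 0.0248²·(1+2.274) = 0.002014
Wq = λ·E[S²]/(2(1−ρ)) = 21.21·0.002014/(2·0.4740) = 0.04505 hr

Final: 0.04505 hr


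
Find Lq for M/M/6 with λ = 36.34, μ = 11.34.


a = λ/μ = 3.2046; ρ = a/6 = 0.5341
P₀ = 0.039583
Lq = P₀·a^c·ρ / (c!·(1−ρ)²) = 0.039583·1083.00687·0.5341/(720·0.21707)
= 0.14650

Final: 0.14650


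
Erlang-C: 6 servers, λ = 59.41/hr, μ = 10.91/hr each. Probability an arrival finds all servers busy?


a = λ/μ = 5.4455; ρ = a/6 = 0.9076
P₀ = 0.001936 (from M/M/c formula)
C(c,a) = [a^c/(c!(1−ρ))]·P₀ = [26074.06902/(720·0.09242)]·0.001936
= 391.82933·0.001936 = 0.758546

Final: 0.758546


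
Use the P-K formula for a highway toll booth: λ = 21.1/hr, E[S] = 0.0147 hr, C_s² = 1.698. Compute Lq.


ρ = λ·E[S] = 21.1·0.0147 = 0.3102
Lq = ρ²(1+C_s²)/(2(1−ρ)) = 0.09621·(1+1.698)/(2·0.6898)
= 0.09621·2.6980/1.3797 = 0.18813

Final: 0.18813


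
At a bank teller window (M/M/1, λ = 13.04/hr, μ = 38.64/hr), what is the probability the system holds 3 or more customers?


ρ = 13.04/38.64 = 0.3375
P(N ≥ n) = ρ^n = 0.3375^3 = 0.038435

Final: 0.038435


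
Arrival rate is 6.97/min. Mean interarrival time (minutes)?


Mean interarrival time = 1/λ = 1/6.97 minute = 0.14347 minute
In minutes: 0.14347 × 1 = 0.1435 min

Final: 0.1435 min


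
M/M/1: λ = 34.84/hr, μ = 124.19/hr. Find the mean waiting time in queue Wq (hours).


ρ = 34.84/124.19 = 0.2805
Wq = ρ/(μ−λ) = 0.2805/(124.19 − 34.84) = 0.2805/89.35 = 0.003140 hr

Final: 0.003140 hr


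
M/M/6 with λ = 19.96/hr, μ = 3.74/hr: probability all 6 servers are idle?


a = λ/μ = 19.96/3.74 = 5.3369; ρ = a/c = 0.8895
Σ_{k=0}^{5} a^k/k! (terms k=0..5) = 1.00000 + 5.33690 + 14.24124 + 25.33469 + 33.80216 + 36.07974 = 115.79473
Tail: a^6/(6!(1−ρ)) = 23106.47030/(720·0.1105) = 290.38373
P₀ = 1/(115.79473 + 290.38373) = 1/406.17847 = 0.002462

Final: 0.002462


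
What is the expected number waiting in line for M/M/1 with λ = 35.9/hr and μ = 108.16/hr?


ρ = 35.9/108.16 = 0.3319
Lq = ρ²/(1−ρ) = 0.1102/0.6681 = 0.1649

Final: 0.1649


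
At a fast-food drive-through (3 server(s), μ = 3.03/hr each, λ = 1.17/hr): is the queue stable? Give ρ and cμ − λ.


Total capacity cμ = 3·3.03 = 9.09/hr
ρ = λ/(cμ) = 1.17/9.09 = 0.1287
Stable ⇔ ρ < 1: YES
Spare capacity = cμ − λ = 9.09 − 1.17 = 7.92/hr

Final: ρ = 0.1287; stable; margin = 7.92/hr


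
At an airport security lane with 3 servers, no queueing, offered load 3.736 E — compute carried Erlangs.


B(3,3.736) = 0.425907 (Erlang-B)
Carried load = a(1 − B) = 3.736·(1 − 0.425907) = 3.736·0.574093 = 2.1448 E

Final: 2.1448 Erlangs


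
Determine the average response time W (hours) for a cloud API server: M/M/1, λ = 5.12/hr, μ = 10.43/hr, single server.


W = 1/(μ−λ) = 1/(10.43 − 5.12) = 1/5.31 = 0.1883 hr

Final: 0.1883 hr


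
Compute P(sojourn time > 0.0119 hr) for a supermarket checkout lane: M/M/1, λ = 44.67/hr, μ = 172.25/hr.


W ~ Exponential(μ−λ) for M/M/1.
μ − λ = 172.25 − 44.67 = 127.5800
P(W > t) = e^{−(μ−λ)t} = e^{−1.5182} = 0.219105

Final: 0.219105


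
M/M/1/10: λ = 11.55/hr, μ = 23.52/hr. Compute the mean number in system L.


ρ = 11.55/23.52 = 0.4911
L = ρ[1 − (K+1)ρ^K + Kρ^(K+1)] / [(1−ρ)(1−ρ^(K+1))]
Numerator: 0.4911·(1 − 11·0.0008155 + 10·0.0004005) = 0.488633
Denominator: (0.5089)·(0.999600) = 0.508725
L = 0.488633/0.508725 = 0.9605

Final: 0.9605


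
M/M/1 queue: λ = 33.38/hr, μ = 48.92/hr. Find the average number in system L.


ρ = λ/μ = 33.38/48.92 = 0.6823
L = ρ/(1−ρ) = 0.6823/(1 − 0.6823) = 0.6823/0.3177 = 2.1480

Final: 2.1480


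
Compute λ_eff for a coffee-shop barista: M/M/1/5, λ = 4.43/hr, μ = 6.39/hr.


ρ = 0.6933; P_K = (1−ρ)ρ^5/(1−ρ^6) = 0.055256
λ_eff = λ(1 − P_K) = 4.43·(1 − 0.055256) = 4.43·0.944744 = 4.1852 /hr

Final: 4.1852 /hr


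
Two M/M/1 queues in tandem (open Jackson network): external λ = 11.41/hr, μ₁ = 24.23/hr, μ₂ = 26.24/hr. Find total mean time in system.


Each node sees arrival rate λ = 11.41/hr (tandem ⇒ throughput preserved).
W₁ = 1/(μ₁−λ) = 1/(24.23−11.41) = 0.07800 hr
W₂ = 1/(μ₂−λ) = 1/(26.24−11.41) = 0.06743 hr
W_total = W₁ + W₂ = 0.07800 + 0.06743 = 0.14543 hr

Final: 0.14543 hr


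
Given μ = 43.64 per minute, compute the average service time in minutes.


Mean service time = 1/μ = 1/43.64 minute = 0.02291 minute
In minutes: 0.02291 × 1 = 0.02291 min

Final: 0.02291 min


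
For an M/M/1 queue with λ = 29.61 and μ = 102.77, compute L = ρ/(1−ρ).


ρ = λ/μ = 29.61/102.77 = 0.2881
L = ρ/(1−ρ) = 0.2881/(1 − 0.2881) = 0.2881/0.7119 = 0.4047

Final: 0.4047


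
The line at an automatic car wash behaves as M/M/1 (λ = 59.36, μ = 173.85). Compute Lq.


ρ = 59.36/173.85 = 0.3414
Lq = ρ²/(1−ρ) = 0.1166/0.6586 = 0.1770

Final: 0.1770


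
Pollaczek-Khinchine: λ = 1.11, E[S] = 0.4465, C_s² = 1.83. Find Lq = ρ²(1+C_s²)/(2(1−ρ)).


ρ = λ·E[S] = 1.11·0.4465 = 0.4956
Lq = ρ²(1+C_s²)/(2(1−ρ)) = 0.2456·(1+1.83)/(2·0.5044)
= 0.2456·2.8300/1.0088 = 0.68910

Final: 0.68910


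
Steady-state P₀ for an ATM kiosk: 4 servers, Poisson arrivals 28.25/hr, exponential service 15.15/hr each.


a = λ/μ = 28.25/15.15 = 1.8647; ρ = a/c = 0.4662
Σ_{k=0}^{3} a^k/k! (terms k=0..3) = 1.00000 + 1.86469 + 1.73853 + 1.08060 = 5.68382
Tail: a^4/(4!(1−ρ)) = 12.08992/(24·0.5338) = 0.94365
P₀ = 1/(5.68382 + 0.94365) = 1/6.62747 = 0.150887

Final: 0.150887


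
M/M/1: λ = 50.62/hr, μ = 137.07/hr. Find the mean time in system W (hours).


W = 1/(μ−λ) = 1/(137.07 − 50.62) = 1/86.45 = 0.01157 hr

Final: 0.01157 hr


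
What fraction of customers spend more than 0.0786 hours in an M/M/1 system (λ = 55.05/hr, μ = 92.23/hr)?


W ~ Exponential(μ−λ) for M/M/1.
μ − λ = 92.23 − 55.05 = 37.1800
P(W > t) = e^{−(μ−λ)t} = e^{−2.9223} = 0.053807

Final: 0.053807


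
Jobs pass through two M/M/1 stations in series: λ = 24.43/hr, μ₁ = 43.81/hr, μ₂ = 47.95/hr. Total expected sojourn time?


Each node sees arrival rate λ = 24.43/hr (tandem ⇒ throughput preserved).
W₁ = 1/(μ₁−λ) = 1/(43.81−24.43) = 0.05160 hr
W₂ = 1/(μ₂−λ) = 1/(47.95−24.43) = 0.04252 hr
W_total = W₁ + W₂ = 0.05160 + 0.04252 = 0.09412 hr

Final: 0.09412 hr


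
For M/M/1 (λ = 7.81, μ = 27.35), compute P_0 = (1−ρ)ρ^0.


ρ = 7.81/27.35 = 0.2856
P_n = (1−ρ)·ρ^n = (1 − 0.2856)·0.2856^0 = 0.7144·1.000000 = 0.714442

Final: 0.714442


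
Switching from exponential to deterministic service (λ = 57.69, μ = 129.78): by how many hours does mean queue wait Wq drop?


ρ = 57.69/129.78 = 0.4445
Wq(M/M/1) = ρ/(μ−λ) = 0.4445/72.09 = 0.006166 hr
Wq(M/D/1) = ρ/(2(μ−λ)) = 0.003083 hr
Savings = 0.006166 − 0.003083 = 0.003083 hr

Final: 0.003083 hr


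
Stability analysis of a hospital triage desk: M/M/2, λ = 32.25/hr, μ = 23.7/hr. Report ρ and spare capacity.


Total capacity cμ = 2·23.7 = 47.40/hr
ρ = λ/(cμ) = 32.25/47.40 = 0.6804
Stable ⇔ ρ < 1: YES
Spare capacity = cμ − λ = 47.40 − 32.25 = 15.15/hr

Final: ρ = 0.6804; stable; margin = 15.15/hr


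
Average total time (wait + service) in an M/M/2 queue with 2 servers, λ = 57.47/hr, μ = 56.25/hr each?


a = 1.0217; ρ = 0.5108; P₀ = 0.323763
Lq = P₀·a^c·ρ/(c!(1−ρ)²) = 0.36077
Wq = Lq/λ = 0.36077/57.47 = 0.006278 hr
W = Wq + 1/μ = 0.006278 + 0.01778 = 0.02406 hr

Final: 0.02406 hr


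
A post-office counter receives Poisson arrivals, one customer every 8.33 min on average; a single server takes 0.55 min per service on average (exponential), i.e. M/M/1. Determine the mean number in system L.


λ = 60/8.33 = 7.2029 /hr
μ = 60/0.55 = 109.0909 /hr
ρ = λ/μ = 7.2029/109.0909 = 0.06603
L = ρ/(1−ρ) = 0.06603/0.9340 = 0.07069

Final: 0.07069


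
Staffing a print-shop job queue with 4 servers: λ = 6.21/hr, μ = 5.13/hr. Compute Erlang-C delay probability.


a = λ/μ = 1.2105; ρ = a/4 = 0.3026
P₀ = 0.296986 (from M/M/c formula)
C(c,a) = [a^c/(c!(1−ρ))]·P₀ = [2.14732/(24·0.6974)]·0.296986
= 0.12830·0.296986 = 0.038103

Final: 0.038103


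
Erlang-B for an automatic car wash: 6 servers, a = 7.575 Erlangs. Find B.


B(c,a) = (a^c/c!) / Σ_{k=0}^{c} a^k/k!
a^6/6! = 262.399695
Σ terms (k=0..6): 1.00000 + 7.57500 + 28.69031 + 72.44304 + 137.18901 + 207.84134 + 262.39970 = 717.138395
B = 262.399695/717.138395 = 0.365898

Final: 0.365898


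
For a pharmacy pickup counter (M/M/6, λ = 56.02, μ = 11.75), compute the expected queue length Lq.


a = λ/μ = 4.7677; ρ = a/6 = 0.7946
P₀ = 0.006383
Lq = P₀·a^c·ρ / (c!·(1−ρ)²) = 0.006383·11744.41603·0.7946/(720·0.04219)
= 1.96115

Final: 1.96115


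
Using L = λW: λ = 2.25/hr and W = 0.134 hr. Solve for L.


L = λW = 2.25·0.134 = 0.3015

Final: 0.3015


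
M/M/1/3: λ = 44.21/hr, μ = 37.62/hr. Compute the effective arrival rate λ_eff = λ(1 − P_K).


ρ = 1.1752; P_K = (1−ρ)ρ^3/(1−ρ^4) = 0.313362
λ_eff = λ(1 − P_K) = 44.21·(1 − 0.313362) = 44.21·0.686638 = 30.3563 /hr

Final: 30.3563 /hr


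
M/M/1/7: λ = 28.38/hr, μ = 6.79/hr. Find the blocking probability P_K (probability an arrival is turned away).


ρ = λ/μ = 28.38/6.79 = 4.1797
P_K = (1−ρ)ρ^K/(1−ρ^(K+1)) = (-3.1797·22284.265181)/(1 − 93141.008223)
= -70856.743042/-93140.008223 = 0.760755

Final: 0.760755


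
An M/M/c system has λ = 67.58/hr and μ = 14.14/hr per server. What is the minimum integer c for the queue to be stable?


Stability requires cμ > λ ⇔ c > λ/μ.
λ/μ = 67.58/14.14 = 4.7793
Minimum integer c = ⌊4.7793⌋ + 1 = 5
Check: 5·14.14 = 70.70 > 67.58, while 4·14.14 = 56.56 ≤ 67.58

Final: 5 servers


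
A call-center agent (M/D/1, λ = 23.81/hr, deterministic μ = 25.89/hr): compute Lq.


ρ = 23.81/25.89 = 0.9197
M/D/1: Lq = ρ²/(2(1−ρ)) = 0.8458/(2·0.08034) = 5.26373

Final: 5.26373


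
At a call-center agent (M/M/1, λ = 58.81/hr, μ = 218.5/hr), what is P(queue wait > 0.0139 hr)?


ρ = 58.81/218.5 = 0.2692
P(Wq > t) = ρ·e^{−(μ−λ)t} = 0.2692·e^{−2.2197}
= 0.2692·0.108643 = 0.029242

Final: 0.029242


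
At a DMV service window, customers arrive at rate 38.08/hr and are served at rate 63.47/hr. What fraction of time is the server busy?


ρ = λ/μ = 38.08/63.47 = 0.6000

Final: 0.6000


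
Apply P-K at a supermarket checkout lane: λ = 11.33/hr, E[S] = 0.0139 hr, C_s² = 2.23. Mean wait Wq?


ρ = λ·E[S] = 11.33·0.0139 = 0.1575
E[S²] = E[S]²(1+C_s²) = 0.0139²·(1+2.23) = 0.0006241
Wq = λ·E[S²]/(2(1−ρ)) = 11.33·0.0006241/(2·0.8425) = 0.004196 hr

Final: 0.004196 hr


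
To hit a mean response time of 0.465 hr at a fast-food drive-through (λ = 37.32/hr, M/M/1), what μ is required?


W = 1/(μ−λ) ⇒ μ − λ = 1/W = 1/0.465 = 2.1505
μ = λ + 1/W = 37.32 + 2.1505 = 39.4705 per hr

Final: 39.4705 /hr


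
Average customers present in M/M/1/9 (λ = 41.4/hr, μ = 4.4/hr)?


ρ = 41.4/4.4 = 9.4091
L = ρ[1 − (K+1)ρ^K + Kρ^(K+1)] / [(1−ρ)(1−ρ^(K+1))]
Numerator: 9.4091·(1 − 10·578001521.602509 + 9·5438468862.350876) = 406154742774.976746
Denominator: (-8.4091)·(-5438468861.350876) = 45732579061.359634
L = 406154742774.976746/45732579061.359634 = 8.8811

Final: 8.8811


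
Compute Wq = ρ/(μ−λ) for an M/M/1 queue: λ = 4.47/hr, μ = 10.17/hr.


ρ = 4.47/10.17 = 0.4395
Wq = ρ/(μ−λ) = 0.4395/(10.17 − 4.47) = 0.4395/5.70 = 0.07711 hr

Final: 0.07711 hr


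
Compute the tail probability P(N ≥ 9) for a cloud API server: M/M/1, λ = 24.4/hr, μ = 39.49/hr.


ρ = 24.4/39.49 = 0.6179
P(N ≥ n) = ρ^n = 0.6179^9 = 0.013126

Final: 0.013126


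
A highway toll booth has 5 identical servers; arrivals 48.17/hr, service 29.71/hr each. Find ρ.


ρ = λ/(cμ) = 48.17/(5·29.71) = 48.17/148.55 = 0.3243

Final: 0.3243


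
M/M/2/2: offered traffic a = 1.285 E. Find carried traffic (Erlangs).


B(2,1.285) = 0.265418 (Erlang-B)
Carried load = a(1 − B) = 1.285·(1 − 0.265418) = 1.285·0.734582 = 0.9439 E

Final: 0.9439 Erlangs


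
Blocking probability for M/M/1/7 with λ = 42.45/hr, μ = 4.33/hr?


ρ = λ/μ = 42.45/4.33 = 9.8037
P_K = (1−ρ)ρ^K/(1−ρ^(K+1)) = (-8.8037·8704194.511531)/(1 − 85333269.518354)
= -76629075.006824/-85333268.518354 = 0.897998

Final: 0.897998


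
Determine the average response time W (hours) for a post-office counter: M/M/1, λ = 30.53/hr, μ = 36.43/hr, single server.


W = 1/(μ−λ) = 1/(36.43 − 30.53) = 1/5.90 = 0.1695 hr

Final: 0.1695 hr


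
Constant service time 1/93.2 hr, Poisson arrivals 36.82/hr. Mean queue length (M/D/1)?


ρ = 36.82/93.2 = 0.3951
M/D/1: Lq = ρ²/(2(1−ρ)) = 0.1561/(2·0.6049) = 0.12900

Final: 0.12900


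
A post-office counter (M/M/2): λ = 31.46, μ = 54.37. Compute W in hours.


a = 0.5786; ρ = 0.2893; P₀ = 0.551213
Lq = P₀·a^c·ρ/(c!(1−ρ)²) = 0.05286
Wq = Lq/λ = 0.05286/31.46 = 0.001680 hr
W = Wq + 1/μ = 0.001680 + 0.01839 = 0.02007 hr

Final: 0.02007 hr


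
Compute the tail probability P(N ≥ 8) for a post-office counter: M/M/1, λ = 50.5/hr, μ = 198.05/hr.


ρ = 50.5/198.05 = 0.2550
P(N ≥ n) = ρ^n = 0.2550^8 = 0.00001787

Final: 0.00001787


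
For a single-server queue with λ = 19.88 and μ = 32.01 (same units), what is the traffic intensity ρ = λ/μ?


ρ = λ/μ = 19.88/32.01 = 0.6211

Final: 0.6211


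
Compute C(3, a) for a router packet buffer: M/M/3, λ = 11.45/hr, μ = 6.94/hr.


a = λ/μ = 1.6499; ρ = a/3 = 0.5500
P₀ = 0.176242 (from M/M/c formula)
C(c,a) = [a^c/(c!(1−ρ))]·P₀ = [4.49095/(6·0.4500)]·0.176242
= 1.66314·0.176242 = 0.293115

Final: 0.293115


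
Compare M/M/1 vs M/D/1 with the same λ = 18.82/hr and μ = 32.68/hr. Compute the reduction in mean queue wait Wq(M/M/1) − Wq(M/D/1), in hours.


ρ = 18.82/32.68 = 0.5759
Wq(M/M/1) = ρ/(μ−λ) = 0.5759/13.86 = 0.04155 hr
Wq(M/D/1) = ρ/(2(μ−λ)) = 0.02078 hr
Savings = 0.04155 − 0.02078 = 0.02078 hr

Final: 0.02078 hr


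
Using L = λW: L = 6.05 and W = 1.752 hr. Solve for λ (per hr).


λ = L/W = 6.05/1.752 = 3.4532 /hr

Final: 3.4532 /hr


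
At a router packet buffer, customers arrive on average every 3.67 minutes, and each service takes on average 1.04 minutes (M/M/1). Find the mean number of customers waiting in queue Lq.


λ = 60/3.67 = 16.3488 /hr
μ = 60/1.04 = 57.6923 /hr
ρ = λ/μ = 16.3488/57.6923 = 0.2834
Lq = ρ²/(1−ρ) = 0.08030/0.7166 = 0.1121

Final: 0.1121


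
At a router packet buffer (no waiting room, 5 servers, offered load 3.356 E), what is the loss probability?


B(c,a) = (a^c/c!) / Σ_{k=0}^{c} a^k/k!
a^5/5! = 3.547550
Σ terms (k=0..5): 1.00000 + 3.35600 + 5.63137 + 6.29962 + 5.28538 + 3.54755 = 25.119926
B = 3.547550/25.119926 = 0.141225

Final: 0.141225


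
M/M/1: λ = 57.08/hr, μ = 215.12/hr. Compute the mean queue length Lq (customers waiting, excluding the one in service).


ρ = 57.08/215.12 = 0.2653
Lq = ρ²/(1−ρ) = 0.07041/0.7347 = 0.09583

Final: 0.09583


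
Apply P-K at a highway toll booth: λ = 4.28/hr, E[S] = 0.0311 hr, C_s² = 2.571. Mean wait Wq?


ρ = λ·E[S] = 4.28·0.0311 = 0.1331
E[S²] = E[S]²(1+C_s²) = 0.0311²·(1+2.571) = 0.003454
Wq = λ·E[S²]/(2(1−ρ)) = 4.28·0.003454/(2·0.8669) = 0.008526 hr

Final: 0.008526 hr


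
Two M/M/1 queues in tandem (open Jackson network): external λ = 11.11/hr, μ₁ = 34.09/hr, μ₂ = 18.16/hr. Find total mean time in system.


Each node sees arrival rate λ = 11.11/hr (tandem ⇒ throughput preserved).
W₁ = 1/(μ₁−λ) = 1/(34.09−11.11) = 0.04352 hr
W₂ = 1/(μ₂−λ) = 1/(18.16−11.11) = 0.14184 hr
W_total = W₁ + W₂ = 0.04352 + 0.14184 = 0.18536 hr

Final: 0.18536 hr


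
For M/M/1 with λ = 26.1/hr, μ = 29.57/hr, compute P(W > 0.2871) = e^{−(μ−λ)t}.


W ~ Exponential(μ−λ) for M/M/1.
μ − λ = 29.57 − 26.1 = 3.4700
P(W > t) = e^{−(μ−λ)t} = e^{−0.9962} = 0.369266

Final: 0.369266


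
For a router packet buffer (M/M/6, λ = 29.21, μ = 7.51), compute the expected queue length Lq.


a = λ/μ = 3.8895; ρ = a/6 = 0.6482
P₀ = 0.018909
Lq = P₀·a^c·ρ / (c!·(1−ρ)²) = 0.018909·3462.18061·0.6482/(720·0.12373)
= 0.47638

Final: 0.47638


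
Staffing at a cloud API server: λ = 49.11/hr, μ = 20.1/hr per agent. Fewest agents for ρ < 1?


Stability requires cμ > λ ⇔ c > λ/μ.
λ/μ = 49.11/20.1 = 2.4433
Minimum integer c = ⌊2.4433⌋ + 1 = 3
Check: 3·20.1 = 60.30 > 49.11, while 2·20.1 = 40.20 ≤ 49.11

Final: 3 servers


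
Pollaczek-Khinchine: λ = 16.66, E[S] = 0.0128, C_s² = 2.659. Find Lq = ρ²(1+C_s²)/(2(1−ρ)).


ρ = λ·E[S] = 16.66·0.0128 = 0.2132
Lq = ρ²(1+C_s²)/(2(1−ρ)) = 0.04547·(1+2.659)/(2·0.7868)
= 0.04547·3.6590/1.5735 = 0.10575

Final: 0.10575


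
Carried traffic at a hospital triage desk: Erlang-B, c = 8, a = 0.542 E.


B(8,0.542) = 0.0000001074 (Erlang-B)
Carried load = a(1 − B) = 0.542·(1 − 0.0000001074) = 0.542·1.000000 = 0.5420 E

Final: 0.5420 Erlangs


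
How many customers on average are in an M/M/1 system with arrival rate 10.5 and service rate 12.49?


ρ = λ/μ = 10.5/12.49 = 0.8407
L = ρ/(1−ρ) = 0.8407/(1 − 0.8407) = 0.8407/0.1593 = 5.2764

Final: 5.2764


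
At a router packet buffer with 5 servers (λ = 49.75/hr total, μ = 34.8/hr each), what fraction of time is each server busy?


ρ = λ/(cμ) = 49.75/(5·34.8) = 49.75/174.00 = 0.2859

Final: 0.2859


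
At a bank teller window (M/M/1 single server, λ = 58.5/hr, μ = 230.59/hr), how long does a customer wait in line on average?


ρ = 58.5/230.59 = 0.2537
Wq = ρ/(μ−λ) = 0.2537/(230.59 − 58.5) = 0.2537/172.09 = 0.001474 hr

Final: 0.001474 hr


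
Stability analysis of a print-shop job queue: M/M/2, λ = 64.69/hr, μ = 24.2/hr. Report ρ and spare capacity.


Total capacity cμ = 2·24.2 = 48.40/hr
ρ = λ/(cμ) = 64.69/48.40 = 1.3366
Stable ⇔ ρ < 1: NO
Spare capacity = cμ − λ = 48.40 − 64.69 = -16.29/hr

Final: ρ = 1.3366; unstable; margin = -16.29/hr


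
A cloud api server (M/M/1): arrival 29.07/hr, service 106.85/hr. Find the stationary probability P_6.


ρ = 29.07/106.85 = 0.2721
P_n = (1−ρ)·ρ^n = (1 − 0.2721)·0.2721^6 = 0.7279·0.0004055 = 0.0002952

Final: 0.0002952


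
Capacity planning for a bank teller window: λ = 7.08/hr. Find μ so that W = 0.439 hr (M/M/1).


W = 1/(μ−λ) ⇒ μ − λ = 1/W = 1/0.439 = 2.2779
μ = λ + 1/W = 7.08 + 2.2779 = 9.3579 per hr

Final: 9.3579 /hr


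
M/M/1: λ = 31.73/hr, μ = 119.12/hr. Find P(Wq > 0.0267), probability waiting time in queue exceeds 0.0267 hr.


ρ = 31.73/119.12 = 0.2664
P(Wq > t) = ρ·e^{−(μ−λ)t} = 0.2664·e^{−2.3333}
= 0.2664·0.096974 = 0.025831

Final: 0.025831


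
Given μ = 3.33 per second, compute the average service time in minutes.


Mean service time = 1/μ = 1/3.33 second = 0.30030 second
In minutes: 0.30030 × 0.0166667 = 0.005005 min

Final: 0.005005 min


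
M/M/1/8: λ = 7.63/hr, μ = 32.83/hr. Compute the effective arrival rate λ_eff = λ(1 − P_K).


ρ = 0.2324; P_K = (1−ρ)ρ^8/(1−ρ^9) = 0.000006534
λ_eff = λ(1 − P_K) = 7.63·(1 − 0.000006534) = 7.63·0.999993 = 7.6300 /hr

Final: 7.6300 /hr


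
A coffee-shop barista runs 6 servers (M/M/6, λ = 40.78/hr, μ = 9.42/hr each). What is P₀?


a = λ/μ = 40.78/9.42 = 4.3291; ρ = a/c = 0.7215
Σ_{k=0}^{5} a^k/k! (terms k=0..5) = 1.00000 + 4.32909 + 9.37050 + 13.52190 + 14.63437 + 12.67069 = 55.52655
Tail: a^6/(6!(1−ρ)) = 6582.30363/(720·0.2785) = 32.82788
P₀ = 1/(55.52655 + 32.82788) = 1/88.35443 = 0.011318

Final: 0.011318


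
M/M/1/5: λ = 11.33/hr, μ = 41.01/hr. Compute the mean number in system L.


ρ = 11.33/41.01 = 0.2763
L = ρ[1 − (K+1)ρ^K + Kρ^(K+1)] / [(1−ρ)(1−ρ^(K+1))]
Numerator: 0.2763·(1 − 6·0.001610 + 5·0.0004447) = 0.274220
Denominator: (0.7237)·(0.999555) = 0.723404
L = 0.274220/0.723404 = 0.3791

Final: 0.3791


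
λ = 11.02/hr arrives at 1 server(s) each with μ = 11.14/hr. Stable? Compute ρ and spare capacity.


Total capacity cμ = 1·11.14 = 11.14/hr
ρ = λ/(cμ) = 11.02/11.14 = 0.9892
Stable ⇔ ρ < 1: YES
Spare capacity = cμ − λ = 11.14 − 11.02 = 0.12/hr

Final: ρ = 0.9892; stable; margin = 0.12/hr


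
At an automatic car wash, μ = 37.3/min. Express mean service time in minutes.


Mean service time = 1/μ = 1/37.3 minute = 0.02681 minute
In minutes: 0.02681 × 1 = 0.02681 min

Final: 0.02681 min


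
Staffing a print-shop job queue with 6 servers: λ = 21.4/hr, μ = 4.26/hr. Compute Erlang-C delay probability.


a = λ/μ = 5.0235; ρ = a/6 = 0.8372
P₀ = 0.004346 (from M/M/c formula)
C(c,a) = [a^c/(c!(1−ρ))]·P₀ = [16070.33927/(720·0.1628)]·0.004346
= 137.13871·0.004346 = 0.595994

Final: 0.595994


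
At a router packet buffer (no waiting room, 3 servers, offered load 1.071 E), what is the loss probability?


B(c,a) = (a^c/c!) / Σ_{k=0}^{c} a^k/k!
a^3/3! = 0.204747
Σ terms (k=0..3): 1.00000 + 1.07100 + 0.57352 + 0.20475 = 2.849267
B = 0.204747/2.849267 = 0.071859

Final: 0.071859


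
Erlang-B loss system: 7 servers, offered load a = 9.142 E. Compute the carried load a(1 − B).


B(7,9.142) = 0.368680 (Erlang-B)
Carried load = a(1 − B) = 9.142·(1 − 0.368680) = 9.142·0.631320 = 5.7715 E

Final: 5.7715 Erlangs


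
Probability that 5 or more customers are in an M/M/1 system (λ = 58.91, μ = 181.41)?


ρ = 58.91/181.41 = 0.3247
P(N ≥ n) = ρ^n = 0.3247^5 = 0.003611

Final: 0.003611


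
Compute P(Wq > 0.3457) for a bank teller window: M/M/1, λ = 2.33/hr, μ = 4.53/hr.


ρ = 2.33/4.53 = 0.5143
P(Wq > t) = ρ·e^{−(μ−λ)t} = 0.5143·e^{−0.7605}
= 0.5143·0.467414 = 0.240414

Final: 0.240414


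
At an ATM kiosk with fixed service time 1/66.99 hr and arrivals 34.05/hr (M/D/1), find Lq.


ρ = 34.05/66.99 = 0.5083
M/D/1: Lq = ρ²/(2(1−ρ)) = 0.2584/(2·0.4917) = 0.26271

Final: 0.26271


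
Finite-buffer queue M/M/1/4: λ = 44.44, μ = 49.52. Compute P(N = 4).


ρ = λ/μ = 44.44/49.52 = 0.8974
P_K = (1−ρ)ρ^K/(1−ρ^(K+1)) = (0.1026·0.648595)/(1 − 0.582059)
= 0.066536/0.417941 = 0.159200

Final: 0.159200


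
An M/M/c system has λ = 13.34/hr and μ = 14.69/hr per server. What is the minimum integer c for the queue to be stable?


Stability requires cμ > λ ⇔ c > λ/μ.
λ/μ = 13.34/14.69 = 0.9081
Minimum integer c = ⌊0.9081⌋ + 1 = 1
Check: 1·14.69 = 14.69 > 13.34, while 0·14.69 = 0.00 ≤ 13.34

Final: 1 servers


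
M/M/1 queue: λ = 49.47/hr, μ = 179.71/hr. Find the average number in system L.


ρ = λ/μ = 49.47/179.71 = 0.2753
L = ρ/(1−ρ) = 0.2753/(1 − 0.2753) = 0.2753/0.7247 = 0.3798

Final: 0.3798


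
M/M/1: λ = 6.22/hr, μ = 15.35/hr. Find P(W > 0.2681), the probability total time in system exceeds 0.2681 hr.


W ~ Exponential(μ−λ) for M/M/1.
μ − λ = 15.35 − 6.22 = 9.1300
P(W > t) = e^{−(μ−λ)t} = e^{−2.4478} = 0.086488

Final: 0.086488


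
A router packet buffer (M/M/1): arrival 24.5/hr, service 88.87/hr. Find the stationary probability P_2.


ρ = 24.5/88.87 = 0.2757
P_n = (1−ρ)·ρ^n = (1 − 0.2757)·0.2757^2 = 0.7243·0.076001 = 0.055049

Final: 0.055049


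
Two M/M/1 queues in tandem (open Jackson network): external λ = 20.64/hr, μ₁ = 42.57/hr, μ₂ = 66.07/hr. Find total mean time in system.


Each node sees arrival rate λ = 20.64/hr (tandem ⇒ throughput preserved).
W₁ = 1/(μ₁−λ) = 1/(42.57−20.64) = 0.04560 hr
W₂ = 1/(μ₂−λ) = 1/(66.07−20.64) = 0.02201 hr
W_total = W₁ + W₂ = 0.04560 + 0.02201 = 0.06761 hr

Final: 0.06761 hr


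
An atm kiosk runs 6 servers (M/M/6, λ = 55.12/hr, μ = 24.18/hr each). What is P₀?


a = λ/μ = 55.12/24.18 = 2.2796; ρ = a/c = 0.3799
Σ_{k=0}^{5} a^k/k! (terms k=0..5) = 1.00000 + 2.27957 + 2.59822 + 1.97427 + 1.12512 + 0.51296 = 9.49015
Tail: a^6/(6!(1−ρ)) = 140.31932/(720·0.6201) = 0.31430
P₀ = 1/(9.49015 + 0.31430) = 1/9.80445 = 0.101995

Final: 0.101995


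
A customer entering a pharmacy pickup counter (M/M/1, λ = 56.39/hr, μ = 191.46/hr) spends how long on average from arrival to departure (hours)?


W = 1/(μ−λ) = 1/(191.46 − 56.39) = 1/135.07 = 0.007404 hr

Final: 0.007404 hr


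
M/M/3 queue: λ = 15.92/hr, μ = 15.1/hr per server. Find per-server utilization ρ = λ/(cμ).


ρ = λ/(cμ) = 15.92/(3·15.1) = 15.92/45.30 = 0.3514

Final: 0.3514


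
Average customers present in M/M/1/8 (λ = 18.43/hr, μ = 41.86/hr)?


ρ = 18.43/41.86 = 0.4403
L = ρ[1 − (K+1)ρ^K + Kρ^(K+1)] / [(1−ρ)(1−ρ^(K+1))]
Numerator: 0.4403·(1 − 9·0.001412 + 8·0.0006216) = 0.436872
Denominator: (0.5597)·(0.999378) = 0.559375
L = 0.436872/0.559375 = 0.7810

Final: 0.7810


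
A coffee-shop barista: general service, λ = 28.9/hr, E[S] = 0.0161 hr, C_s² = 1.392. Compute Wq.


ρ = λ·E[S] = 28.9·0.0161 = 0.4653
E[S²] = E[S]²(1+C_s²) = 0.0161²·(1+1.392) = 0.0006200
Wq = λ·E[S²]/(2(1−ρ)) = 28.9·0.0006200/(2·0.5347) = 0.01676 hr

Final: 0.01676 hr


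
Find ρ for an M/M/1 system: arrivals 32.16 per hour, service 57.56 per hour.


ρ = λ/μ = 32.16/57.56 = 0.5587

Final: 0.5587


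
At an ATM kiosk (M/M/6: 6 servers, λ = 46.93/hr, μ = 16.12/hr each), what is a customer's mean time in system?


a = 2.9113; ρ = 0.4852; P₀ = 0.053647
Lq = P₀·a^c·ρ/(c!(1−ρ)²) = 0.08306
Wq = Lq/λ = 0.08306/46.93 = 0.001770 hr
W = Wq + 1/μ = 0.001770 + 0.06203 = 0.06380 hr

Final: 0.06380 hr


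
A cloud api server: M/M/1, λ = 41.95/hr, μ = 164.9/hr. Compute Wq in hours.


ρ = 41.95/164.9 = 0.2544
Wq = ρ/(μ−λ) = 0.2544/(164.9 − 41.95) = 0.2544/122.95 = 0.002069 hr

Final: 0.002069 hr


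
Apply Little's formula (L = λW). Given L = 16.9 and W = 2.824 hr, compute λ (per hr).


λ = L/W = 16.9/2.824 = 5.9844 /hr

Final: 5.9844 /hr


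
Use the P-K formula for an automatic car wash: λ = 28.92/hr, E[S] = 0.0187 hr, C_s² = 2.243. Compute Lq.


ρ = λ·E[S] = 28.92·0.0187 = 0.5408
Lq = ρ²(1+C_s²)/(2(1−ρ)) = 0.2925·(1+2.243)/(2·0.4592)
= 0.2925·3.2430/0.9184 = 1.03276

Final: 1.03276


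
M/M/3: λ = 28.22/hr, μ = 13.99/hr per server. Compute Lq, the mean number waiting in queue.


a = λ/μ = 2.0172; ρ = a/3 = 0.6724
P₀ = 0.108377
Lq = P₀·a^c·ρ / (c!·(1−ρ)²) = 0.108377·8.20763·0.6724/(6·0.10733)
= 0.92874

Final: 0.92874


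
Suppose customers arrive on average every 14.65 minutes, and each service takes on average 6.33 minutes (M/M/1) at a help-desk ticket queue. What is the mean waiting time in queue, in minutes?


λ = 60/14.65 = 4.0956 /hr
μ = 60/6.33 = 9.4787 /hr
ρ = λ/μ = 4.0956/9.4787 = 0.4321
Wq = ρ/(μ−λ) = 0.4321/(9.4787−4.0956) = 0.08027 hr
In minutes: 0.08027·60 = 4.816 min

Final: 4.816 min


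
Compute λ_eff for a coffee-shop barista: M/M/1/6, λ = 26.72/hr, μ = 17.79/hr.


ρ = 1.5020; P_K = (1−ρ)ρ^6/(1−ρ^7) = 0.354781
λ_eff = λ(1 − P_K) = 26.72·(1 − 0.354781) = 26.72·0.645219 = 17.2402 /hr

Final: 17.2402 /hr


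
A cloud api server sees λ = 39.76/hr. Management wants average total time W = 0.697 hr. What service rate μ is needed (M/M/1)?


W = 1/(μ−λ) ⇒ μ − λ = 1/W = 1/0.697 = 1.4347
μ = λ + 1/W = 39.76 + 1.4347 = 41.1947 per hr

Final: 41.1947 /hr


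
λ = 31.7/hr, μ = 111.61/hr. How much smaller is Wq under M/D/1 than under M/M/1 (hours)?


ρ = 31.7/111.61 = 0.2840
Wq(M/M/1) = ρ/(μ−λ) = 0.2840/79.91 = 0.003554 hr
Wq(M/D/1) = ρ/(2(μ−λ)) = 0.001777 hr
Savings = 0.003554 − 0.001777 = 0.001777 hr

Final: 0.001777 hr


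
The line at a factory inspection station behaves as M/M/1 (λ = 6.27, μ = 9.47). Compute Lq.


ρ = 6.27/9.47 = 0.6621
Lq = ρ²/(1−ρ) = 0.4384/0.3379 = 1.2973

Final: 1.2973


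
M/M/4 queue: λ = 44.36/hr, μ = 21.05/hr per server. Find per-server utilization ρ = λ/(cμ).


ρ = λ/(cμ) = 44.36/(4·21.05) = 44.36/84.20 = 0.5268

Final: 0.5268


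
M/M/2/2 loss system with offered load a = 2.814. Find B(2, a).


B(c,a) = (a^c/c!) / Σ_{k=0}^{c} a^k/k!
a^2/2! = 3.959298
Σ terms (k=0..2): 1.00000 + 2.81400 + 3.95930 = 7.773298
B = 3.959298/7.773298 = 0.509346

Final: 0.509346


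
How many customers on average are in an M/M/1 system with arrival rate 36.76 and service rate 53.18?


ρ = λ/μ = 36.76/53.18 = 0.6912
L = ρ/(1−ρ) = 0.6912/(1 − 0.6912) = 0.6912/0.3088 = 2.2387

Final: 2.2387


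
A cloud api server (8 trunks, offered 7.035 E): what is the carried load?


B(8,7.035) = 0.180835 (Erlang-B)
Carried load = a(1 − B) = 7.035·(1 − 0.180835) = 7.035·0.819165 = 5.7628 E

Final: 5.7628 Erlangs


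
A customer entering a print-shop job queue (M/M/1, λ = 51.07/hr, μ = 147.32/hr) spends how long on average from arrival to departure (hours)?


W = 1/(μ−λ) = 1/(147.32 − 51.07) = 1/96.25 = 0.01039 hr

Final: 0.01039 hr


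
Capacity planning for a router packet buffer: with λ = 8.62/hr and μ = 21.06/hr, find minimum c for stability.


Stability requires cμ > λ ⇔ c > λ/μ.
λ/μ = 8.62/21.06 = 0.4093
Minimum integer c = ⌊0.4093⌋ + 1 = 1
Check: 1·21.06 = 21.06 > 8.62, while 0·21.06 = 0.00 ≤ 8.62

Final: 1 servers


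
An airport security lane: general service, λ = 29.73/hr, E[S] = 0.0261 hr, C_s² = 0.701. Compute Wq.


ρ = λ·E[S] = 29.73·0.0261 = 0.7760
E[S²] = E[S]²(1+C_s²) = 0.0261²·(1+0.701) = 0.001159
Wq = λ·E[S²]/(2(1−ρ)) = 29.73·0.001159/(2·0.2240) = 0.07688 hr

Final: 0.07688 hr


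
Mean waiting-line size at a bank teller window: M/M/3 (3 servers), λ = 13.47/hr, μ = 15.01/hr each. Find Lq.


a = λ/μ = 0.8974; ρ = a/3 = 0.2991
P₀ = 0.404543
Lq = P₀·a^c·ρ / (c!·(1−ρ)²) = 0.404543·0.72270·0.2991/(6·0.49121)
= 0.02967

Final: 0.02967


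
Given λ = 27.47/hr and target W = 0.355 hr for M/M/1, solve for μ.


W = 1/(μ−λ) ⇒ μ − λ = 1/W = 1/0.355 = 2.8169
μ = λ + 1/W = 27.47 + 2.8169 = 30.2869 per hr

Final: 30.2869 /hr


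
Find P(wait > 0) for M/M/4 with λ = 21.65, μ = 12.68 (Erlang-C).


a = λ/μ = 1.7074; ρ = a/4 = 0.4269
P₀ = 0.178174 (from M/M/c formula)
C(c,a) = [a^c/(c!(1−ρ))]·P₀ = [8.49874/(24·0.5731)]·0.178174
= 0.61784·0.178174 = 0.110084

Final: 0.110084


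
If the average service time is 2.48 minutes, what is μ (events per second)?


μ = 1/(service time) in consistent units.
1 second = 0.0166667 min, so μ = 0.0166667/2.48 = 0.006720 per second

Final: 0.006720 /sec


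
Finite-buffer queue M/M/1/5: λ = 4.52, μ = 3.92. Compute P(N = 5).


ρ = λ/μ = 4.52/3.92 = 1.1531
P_K = (1−ρ)ρ^K/(1−ρ^(K+1)) = (-0.1531·2.038271)/(1 − 2.350251)
= -0.311980/-1.350251 = 0.231054

Final: 0.231054


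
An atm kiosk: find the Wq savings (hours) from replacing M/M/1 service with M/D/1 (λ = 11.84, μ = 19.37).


ρ = 11.84/19.37 = 0.6113
Wq(M/M/1) = ρ/(μ−λ) = 0.6113/7.53 = 0.08118 hr
Wq(M/D/1) = ρ/(2(μ−λ)) = 0.04059 hr
Savings = 0.08118 − 0.04059 = 0.04059 hr

Final: 0.04059 hr


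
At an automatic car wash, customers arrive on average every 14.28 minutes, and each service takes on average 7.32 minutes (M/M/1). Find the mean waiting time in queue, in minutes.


λ = 60/14.28 = 4.2017 /hr
μ = 60/7.32 = 8.1967 /hr
ρ = λ/μ = 4.2017/8.1967 = 0.5126
Wq = ρ/(μ−λ) = 0.5126/(8.1967−4.2017) = 0.12831 hr
In minutes: 0.12831·60 = 7.699 min

Final: 7.699 min


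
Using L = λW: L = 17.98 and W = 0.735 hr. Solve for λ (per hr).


λ = L/W = 17.98/0.735 = 24.4626 /hr

Final: 24.4626 /hr


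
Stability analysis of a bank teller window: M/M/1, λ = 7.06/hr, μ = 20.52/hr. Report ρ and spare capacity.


Total capacity cμ = 1·20.52 = 20.52/hr
ρ = λ/(cμ) = 7.06/20.52 = 0.3441
Stable ⇔ ρ < 1: YES
Spare capacity = cμ − λ = 20.52 − 7.06 = 13.46/hr

Final: ρ = 0.3441; stable; margin = 13.46/hr


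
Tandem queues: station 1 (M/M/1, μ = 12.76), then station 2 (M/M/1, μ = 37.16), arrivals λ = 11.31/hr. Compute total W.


Each node sees arrival rate λ = 11.31/hr (tandem ⇒ throughput preserved).
W₁ = 1/(μ₁−λ) = 1/(12.76−11.31) = 0.68966 hr
W₂ = 1/(μ₂−λ) = 1/(37.16−11.31) = 0.03868 hr
W_total = W₁ + W₂ = 0.68966 + 0.03868 = 0.72834 hr

Final: 0.72834 hr


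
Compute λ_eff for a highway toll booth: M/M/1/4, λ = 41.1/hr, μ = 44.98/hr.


ρ = 0.9137; P_K = (1−ρ)ρ^4/(1−ρ^5) = 0.165633
λ_eff = λ(1 − P_K) = 41.1·(1 − 0.165633) = 41.1·0.834367 = 34.2925 /hr

Final: 34.2925 /hr


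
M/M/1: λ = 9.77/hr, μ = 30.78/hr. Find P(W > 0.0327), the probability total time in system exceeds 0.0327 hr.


W ~ Exponential(μ−λ) for M/M/1.
μ − λ = 30.78 − 9.77 = 21.0100
P(W > t) = e^{−(μ−λ)t} = e^{−0.6870} = 0.503069

Final: 0.503069


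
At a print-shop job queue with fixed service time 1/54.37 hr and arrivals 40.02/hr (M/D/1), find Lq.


ρ = 40.02/54.37 = 0.7361
M/D/1: Lq = ρ²/(2(1−ρ)) = 0.5418/(2·0.2639) = 1.02639

Final: 1.02639


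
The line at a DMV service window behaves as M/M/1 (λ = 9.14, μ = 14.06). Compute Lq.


ρ = 9.14/14.06 = 0.6501
Lq = ρ²/(1−ρ) = 0.4226/0.3499 = 1.2077

Final: 1.2077


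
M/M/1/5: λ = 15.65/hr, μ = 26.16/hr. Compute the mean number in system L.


ρ = 15.65/26.16 = 0.5982
L = ρ[1 − (K+1)ρ^K + Kρ^(K+1)] / [(1−ρ)(1−ρ^(K+1))]
Numerator: 0.5982·(1 − 6·0.076627 + 5·0.045842) = 0.460314
Denominator: (0.4018)·(0.954158) = 0.383341
L = 0.460314/0.383341 = 1.2008

Final: 1.2008


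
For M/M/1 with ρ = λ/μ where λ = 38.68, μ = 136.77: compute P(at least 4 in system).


ρ = 38.68/136.77 = 0.2828
P(N ≥ n) = ρ^n = 0.2828^4 = 0.006397

Final: 0.006397


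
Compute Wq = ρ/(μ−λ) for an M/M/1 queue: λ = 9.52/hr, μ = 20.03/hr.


ρ = 9.52/20.03 = 0.4753
Wq = ρ/(μ−λ) = 0.4753/(20.03 − 9.52) = 0.4753/10.51 = 0.04522 hr

Final: 0.04522 hr


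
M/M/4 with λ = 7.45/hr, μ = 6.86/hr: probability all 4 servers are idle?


a = λ/μ = 7.45/6.86 = 1.0860; ρ = a/c = 0.2715
Σ_{k=0}^{3} a^k/k! (terms k=0..3) = 1.00000 + 1.08601 + 0.58970 + 0.21347 = 2.88918
Tail: a^4/(4!(1−ρ)) = 1.39100/(24·0.7285) = 0.07956
P₀ = 1/(2.88918 + 0.07956) = 1/2.96874 = 0.336843

Final: 0.336843


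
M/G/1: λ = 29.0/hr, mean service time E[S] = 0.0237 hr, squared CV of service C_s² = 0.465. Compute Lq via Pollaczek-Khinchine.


ρ = λ·E[S] = 29.0·0.0237 = 0.6873
Lq = ρ²(1+C_s²)/(2(1−ρ)) = 0.4724·(1+0.465)/(2·0.3127)
= 0.4724·1.4650/0.6254 = 1.10655

Final: 1.10655


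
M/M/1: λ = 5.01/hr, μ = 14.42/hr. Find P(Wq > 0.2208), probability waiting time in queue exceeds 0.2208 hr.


ρ = 5.01/14.42 = 0.3474
P(Wq > t) = ρ·e^{−(μ−λ)t} = 0.3474·e^{−2.0777}
= 0.3474·0.125214 = 0.043504

Final: 0.043504


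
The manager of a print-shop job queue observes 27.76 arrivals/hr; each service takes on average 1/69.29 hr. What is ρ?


ρ = λ/μ = 27.76/69.29 = 0.4006

Final: 0.4006


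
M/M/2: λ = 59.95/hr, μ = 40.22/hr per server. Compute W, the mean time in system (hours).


a = 1.4906; ρ = 0.7453; P₀ = 0.145951
Lq = P₀·a^c·ρ/(c!(1−ρ)²) = 1.86229
Wq = Lq/λ = 1.86229/59.95 = 0.03106 hr
W = Wq + 1/μ = 0.03106 + 0.02486 = 0.05593 hr

Final: 0.05593 hr


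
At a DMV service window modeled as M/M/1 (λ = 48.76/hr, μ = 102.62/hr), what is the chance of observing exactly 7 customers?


ρ = 48.76/102.62 = 0.4752
P_n = (1−ρ)·ρ^n = (1 − 0.4752)·0.4752^7 = 0.5248·0.005468 = 0.002870

Final: 0.002870


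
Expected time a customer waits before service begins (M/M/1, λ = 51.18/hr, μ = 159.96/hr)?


ρ = 51.18/159.96 = 0.3200
Wq = ρ/(μ−λ) = 0.3200/(159.96 − 51.18) = 0.3200/108.78 = 0.002941 hr

Final: 0.002941 hr


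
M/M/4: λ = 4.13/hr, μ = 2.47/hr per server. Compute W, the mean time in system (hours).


a = 1.6721; ρ = 0.4180; P₀ = 0.184887
Lq = P₀·a^c·ρ/(c!(1−ρ)²) = 0.07432
Wq = Lq/λ = 0.07432/4.13 = 0.01799 hr
W = Wq + 1/μ = 0.01799 + 0.40486 = 0.42285 hr

Final: 0.42285 hr
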